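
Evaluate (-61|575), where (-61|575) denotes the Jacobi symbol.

1

Reduce the numerator: -61 ≡ 514 (mod 575), so (-61|575) = (514|575).
Factor out 2: 514 = 2·257. Since 575 ≡ 7 (mod 8), (2|575) = +1. Now have (257|575).
257 ≡ 1 (mod 4), so quadratic reciprocity gives (257|575) = (575|257). Reduce: 575 ≡ 61 (mod 257). Now have (61|257).
61 ≡ 1 (mod 4), so quadratic reciprocity gives (61|257) = (257|61). Reduce: 257 ≡ 13 (mod 61). Now have (13|61).
13 ≡ 1 (mod 4), so quadratic reciprocity gives (13|61) = (61|13). Reduce: 61 ≡ 9 (mod 13). Now have (9|13).
9 ≡ 1 (mod 4), so quadratic reciprocity gives (9|13) = (13|9). Reduce: 13 ≡ 4 (mod 9). Now have (4|9).
Factor out 2: 4 = 2^2. Since 9 ≡ 1 (mod 8), (2|9) = +1, and (2|9)^2 = +1. Now have (1|9).
(1|9) = 1. Collecting the sign factors: 1.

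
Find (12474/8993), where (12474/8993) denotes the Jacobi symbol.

1

(12474/8993)
  = (3481/8993)    [12474 ≡ 3481 mod 8993]
  = (8993/3481)    [QR: 3481 ≡ 1 mod 4, sign kept]
  = (2031/3481)    [8993 ≡ 2031 mod 3481]
  = (3481/2031)    [QR: 3481 ≡ 1 mod 4, sign kept]
  = (1450/2031)    [3481 ≡ 1450 mod 2031]
  = (725/2031)    [2031 ≡ 7 mod 8 ⇒ (2/2031) = +1]
  = (2031/725)    [QR: 725 ≡ 1 mod 4, sign kept]
  = (581/725)    [2031 ≡ 581 mod 725]
  = (725/581)    [QR: 581 ≡ 1 mod 4, sign kept]
  = (144/581)    [725 ≡ 144 mod 581]
  = (9/581)    [581 ≡ 5 mod 8 ⇒ (2/581)^4 = +1]
  = (581/9)    [QR: 9 ≡ 1 mod 4, sign kept]
  = (5/9)    [581 ≡ 5 mod 9]
  = (9/5)    [QR: 5 ≡ 1 mod 4, sign kept]
  = (4/5)    [9 ≡ 4 mod 5]
  = (1/5)    [5 ≡ 5 mod 8 ⇒ (2/5)^2 = +1]
  = 1    [(1/5) = 1]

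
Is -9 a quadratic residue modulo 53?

yes

Reduce the numerator: -9 ≡ 44 (mod 53), so (-9/53) = (44/53).
Factor out 2: 44 = 2^2·11. Since 53 ≡ 5 (mod 8), (2/53) = -1, and (2/53)^2 = +1. Now have (11/53).
53 ≡ 1 (mod 4), so quadratic reciprocity gives (11/53) = (53/11). Reduce: 53 ≡ 9 (mod 11). Now have (9/11).
9 ≡ 1 (mod 4), so quadratic reciprocity gives (9/11) = (11/9). Reduce: 11 ≡ 2 (mod 9). Now have (2/9).
Factor out 2: 2 = 2. Since 9 ≡ 1 (mod 8), (2/9) = +1. Now have (1/9).
(1/9) = 1. Collecting the sign factors: 1.
(-9/53) = 1, and 53 is prime, so -9 is a quadratic residue mod 53.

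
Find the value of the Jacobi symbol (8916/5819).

-1

Reduce the numerator: 8916 ≡ 3097 (mod 5819), so (8916/5819) = (3097/5819).
3097 ≡ 1 (mod 4), so quadratic reciprocity gives (3097/5819) = (5819/3097). Reduce: 5819 ≡ 2722 (mod 3097). Now have (2722/3097).
Factor out 2: 2722 = 2·1361. Since 3097 ≡ 1 (mod 8), (2/3097) = +1. Now have (1361/3097).
1361 ≡ 1 (mod 4), so quadratic reciprocity gives (1361/3097) = (3097/1361). Reduce: 3097 ≡ 375 (mod 1361). Now have (375/1361).
1361 ≡ 1 (mod 4), so quadratic reciprocity gives (375/1361) = (1361/375). Reduce: 1361 ≡ 236 (mod 375). Now have (236/375).
Factor out 2: 236 = 2^2·59. Since 375 ≡ 7 (mod 8), (2/375) = +1, and (2/375)^2 = +1. Now have (59/375).
Both 59 ≡ 3 and 375 ≡ 3 (mod 4), so reciprocity gives (59/375) = -(375/59). Reduce: 375 ≡ 21 (mod 59). Now have -(21/59).
21 ≡ 1 (mod 4), so quadratic reciprocity gives (21/59) = (59/21). Reduce: 59 ≡ 17 (mod 21). Now have -(17/21).
17 ≡ 1 (mod 4), so quadratic reciprocity gives (17/21) = (21/17). Reduce: 21 ≡ 4 (mod 17). Now have -(4/17).
Factor out 2: 4 = 2^2. Since 17 ≡ 1 (mod 8), (2/17) = +1, and (2/17)^2 = +1. Now have -(1/17).
(1/17) = 1. Collecting the sign factors: -1.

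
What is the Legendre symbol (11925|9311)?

Reduce the numerator: 11925 ≡ 2614 (mod 9311), so (11925|9311) = (2614|9311).
Factor out 2: 2614 = 2·1307. Since 9311 ≡ 7 (mod 8), (2|9311) = +1. Now have (1307|9311).
Both 1307 ≡ 3 and 9311 ≡ 3 (mod 4), so reciprocity gives (1307|9311) = -(9311|1307). Reduce: 9311 ≡ 162 (mod 1307). Now have -(162|1307).
Factor out 2: 162 = 2·81. Since 1307 ≡ 3 (mod 8), (2|1307) = -1. Now have (81|1307).
81 ≡ 1 (mod 4), so quadratic reciprocity gives (81|1307) = (1307|81). Reduce: 1307 ≡ 11 (mod 81). Now have (11|81).
81 ≡ 1 (mod 4), so quadratic reciprocity gives (11|81) = (81|11). Reduce: 81 ≡ 4 (mod 11). Now have (4|11).
Factor out 2: 4 = 2^2. Since 11 ≡ 3 (mod 8), (2|11) = -1, and (2|11)^2 = +1. Now have (1|11).
(1|11) = 1. Collecting the sign factors: 1.

1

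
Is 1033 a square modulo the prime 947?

yes

(1033/947)
  = (86/947)    [1033 ≡ 86 mod 947]
  = -(43/947)    [947 ≡ 3 mod 8 ⇒ (2/947) = -1]
  = (947/43)    [QR: both ≡ 3 mod 4, sign flips]
  = (1/43)    [947 ≡ 1 mod 43]
  = 1    [(1/43) = 1]
(1033/947) = 1, and 947 is prime, so 1033 is a quadratic residue mod 947.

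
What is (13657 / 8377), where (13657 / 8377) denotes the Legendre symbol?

(13657 / 8377)
  = (5280 / 8377)    [13657 ≡ 5280 mod 8377]
  = (165 / 8377)    [8377 ≡ 1 mod 8 ⇒ (2 / 8377)^5 = +1]
  = (8377 / 165)    [QR: 165 ≡ 1 mod 4, sign kept]
  = (127 / 165)    [8377 ≡ 127 mod 165]
  = (165 / 127)    [QR: 165 ≡ 1 mod 4, sign kept]
  = (38 / 127)    [165 ≡ 38 mod 127]
  = (19 / 127)    [127 ≡ 7 mod 8 ⇒ (2 / 127) = +1]
  = -(127 / 19)    [QR: both ≡ 3 mod 4, sign flips]
  = -(13 / 19)    [127 ≡ 13 mod 19]
  = -(19 / 13)    [QR: 13 ≡ 1 mod 4, sign kept]
  = -(6 / 13)    [19 ≡ 6 mod 13]
  = (3 / 13)    [13 ≡ 5 mod 8 ⇒ (2 / 13) = -1]
  = (13 / 3)    [QR: 13 ≡ 1 mod 4, sign kept]
  = (1 / 3)    [13 ≡ 1 mod 3]
  = 1    [(1 / 3) = 1]

1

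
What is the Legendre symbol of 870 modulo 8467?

-1

Factor out 2: 870 = 2·435. Since 8467 ≡ 3 (mod 8), (2/8467) = -1. Now have -(435/8467).
Both 435 ≡ 3 and 8467 ≡ 3 (mod 4), so reciprocity gives (435/8467) = -(8467/435). Reduce: 8467 ≡ 202 (mod 435). Now have (202/435).
Factor out 2: 202 = 2·101. Since 435 ≡ 3 (mod 8), (2/435) = -1. Now have -(101/435).
101 ≡ 1 (mod 4), so quadratic reciprocity gives (101/435) = (435/101). Reduce: 435 ≡ 31 (mod 101). Now have -(31/101).
101 ≡ 1 (mod 4), so quadratic reciprocity gives (31/101) = (101/31). Reduce: 101 ≡ 8 (mod 31). Now have -(8/31).
Factor out 2: 8 = 2^3. Since 31 ≡ 7 (mod 8), (2/31) = +1, and (2/31)^3 = +1. Now have -(1/31).
(1/31) = 1. Collecting the sign factors: -1.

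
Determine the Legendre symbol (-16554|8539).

1

(-16554|8539)
  = -(16554|8539)    [8539 ≡ 3 mod 4 ⇒ (-1|8539) = -1]
  = -(8015|8539)    [16554 ≡ 8015 mod 8539]
  = (8539|8015)    [QR: both ≡ 3 mod 4, sign flips]
  = (524|8015)    [8539 ≡ 524 mod 8015]
  = (131|8015)    [8015 ≡ 7 mod 8 ⇒ (2|8015)^2 = +1]
  = -(8015|131)    [QR: both ≡ 3 mod 4, sign flips]
  = -(24|131)    [8015 ≡ 24 mod 131]
  = (3|131)    [131 ≡ 3 mod 8 ⇒ (2|131)^3 = -1]
  = -(131|3)    [QR: both ≡ 3 mod 4, sign flips]
  = -(2|3)    [131 ≡ 2 mod 3]
  = (1|3)    [3 ≡ 3 mod 8 ⇒ (2|3) = -1]
  = 1    [(1|3) = 1]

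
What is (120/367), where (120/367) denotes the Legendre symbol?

1

(120/367)
  = (15/367)    [367 ≡ 7 mod 8 ⇒ (2/367)^3 = +1]
  = -(367/15)    [QR: both ≡ 3 mod 4, sign flips]
  = -(7/15)    [367 ≡ 7 mod 15]
  = (15/7)    [QR: both ≡ 3 mod 4, sign flips]
  = (1/7)    [15 ≡ 1 mod 7]
  = 1    [(1/7) = 1]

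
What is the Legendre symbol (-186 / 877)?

-1

Reduce the numerator: -186 ≡ 691 (mod 877), so (-186 / 877) = (691 / 877).
877 ≡ 1 (mod 4), so quadratic reciprocity gives (691 / 877) = (877 / 691). Reduce: 877 ≡ 186 (mod 691). Now have (186 / 691).
Factor out 2: 186 = 2·93. Since 691 ≡ 3 (mod 8), (2 / 691) = -1. Now have -(93 / 691).
93 ≡ 1 (mod 4), so quadratic reciprocity gives (93 / 691) = (691 / 93). Reduce: 691 ≡ 40 (mod 93). Now have -(40 / 93).
Factor out 2: 40 = 2^3·5. Since 93 ≡ 5 (mod 8), (2 / 93) = -1, and (2 / 93)^3 = -1. Now have (5 / 93).
5 ≡ 1 (mod 4), so quadratic reciprocity gives (5 / 93) = (93 / 5). Reduce: 93 ≡ 3 (mod 5). Now have (3 / 5).
5 ≡ 1 (mod 4), so quadratic reciprocity gives (3 / 5) = (5 / 3). Reduce: 5 ≡ 2 (mod 3). Now have (2 / 3).
Factor out 2: 2 = 2. Since 3 ≡ 3 (mod 8), (2 / 3) = -1. Now have -(1 / 3).
(1 / 3) = 1. Collecting the sign factors: -1.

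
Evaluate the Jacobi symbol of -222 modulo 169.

(-222|169)
  = (222|169)    [169 ≡ 1 mod 4 ⇒ (-1|169) = +1]
  = (53|169)    [222 ≡ 53 mod 169]
  = (169|53)    [QR: 53 ≡ 1 mod 4, sign kept]
  = (10|53)    [169 ≡ 10 mod 53]
  = -(5|53)    [53 ≡ 5 mod 8 ⇒ (2|53) = -1]
  = -(53|5)    [QR: 5 ≡ 1 mod 4, sign kept]
  = -(3|5)    [53 ≡ 3 mod 5]
  = -(5|3)    [QR: 5 ≡ 1 mod 4, sign kept]
  = -(2|3)    [5 ≡ 2 mod 3]
  = (1|3)    [3 ≡ 3 mod 8 ⇒ (2|3) = -1]
  = 1    [(1|3) = 1]

1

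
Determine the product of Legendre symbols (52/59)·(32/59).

1

By multiplicativity, (52·32/59) = (52/59)·(32/59).
First factor (52/59):
Factor out 2: 52 = 2^2·13. Since 59 ≡ 3 (mod 8), (2/59) = -1, and (2/59)^2 = +1. Now have (13/59).
13 ≡ 1 (mod 4), so quadratic reciprocity gives (13/59) = (59/13). Reduce: 59 ≡ 7 (mod 13). Now have (7/13).
13 ≡ 1 (mod 4), so quadratic reciprocity gives (7/13) = (13/7). Reduce: 13 ≡ 6 (mod 7). Now have (6/7).
Factor out 2: 6 = 2·3. Since 7 ≡ 7 (mod 8), (2/7) = +1. Now have (3/7).
Both 3 ≡ 3 and 7 ≡ 3 (mod 4), so reciprocity gives (3/7) = -(7/3). Reduce: 7 ≡ 1 (mod 3). Now have -(1/3).
(1/3) = 1. Collecting the sign factors: -1.
Second factor (32/59):
Factor out 2: 32 = 2^5. Since 59 ≡ 3 (mod 8), (2/59) = -1, and (2/59)^5 = -1. Now have -(1/59).
(1/59) = 1. Collecting the sign factors: -1.
Product: (-1)·(-1) = 1.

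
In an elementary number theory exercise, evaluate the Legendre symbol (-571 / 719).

1

Pull out -1: (-571 / 719) = (-1 / 719)·(571 / 719). Since 719 ≡ 3 (mod 4), (-1 / 719) = -1. Now have -(571 / 719).
Both 571 ≡ 3 and 719 ≡ 3 (mod 4), so reciprocity gives (571 / 719) = -(719 / 571). Reduce: 719 ≡ 148 (mod 571). Now have (148 / 571).
Factor out 2: 148 = 2^2·37. Since 571 ≡ 3 (mod 8), (2 / 571) = -1, and (2 / 571)^2 = +1. Now have (37 / 571).
37 ≡ 1 (mod 4), so quadratic reciprocity gives (37 / 571) = (571 / 37). Reduce: 571 ≡ 16 (mod 37). Now have (16 / 37).
Factor out 2: 16 = 2^4. Since 37 ≡ 5 (mod 8), (2 / 37) = -1, and (2 / 37)^4 = +1. Now have (1 / 37).
(1 / 37) = 1. Collecting the sign factors: 1.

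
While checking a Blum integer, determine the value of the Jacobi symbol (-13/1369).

1

Pull out -1: (-13/1369) = (-1/1369)·(13/1369). Since 1369 ≡ 1 (mod 4), (-1/1369) = +1. Now have (13/1369).
13 ≡ 1 (mod 4), so quadratic reciprocity gives (13/1369) = (1369/13). Reduce: 1369 ≡ 4 (mod 13). Now have (4/13).
Factor out 2: 4 = 2^2. Since 13 ≡ 5 (mod 8), (2/13) = -1, and (2/13)^2 = +1. Now have (1/13).
(1/13) = 1. Collecting the sign factors: 1.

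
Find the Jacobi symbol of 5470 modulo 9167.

Factor out 2: 5470 = 2·2735. Since 9167 ≡ 7 (mod 8), (2/9167) = +1. Now have (2735/9167).
Both 2735 ≡ 3 and 9167 ≡ 3 (mod 4), so reciprocity gives (2735/9167) = -(9167/2735). Reduce: 9167 ≡ 962 (mod 2735). Now have -(962/2735).
Factor out 2: 962 = 2·481. Since 2735 ≡ 7 (mod 8), (2/2735) = +1. Now have -(481/2735).
481 ≡ 1 (mod 4), so quadratic reciprocity gives (481/2735) = (2735/481). Reduce: 2735 ≡ 330 (mod 481). Now have -(330/481).
Factor out 2: 330 = 2·165. Since 481 ≡ 1 (mod 8), (2/481) = +1. Now have -(165/481).
165 ≡ 1 (mod 4), so quadratic reciprocity gives (165/481) = (481/165). Reduce: 481 ≡ 151 (mod 165). Now have -(151/165).
165 ≡ 1 (mod 4), so quadratic reciprocity gives (151/165) = (165/151). Reduce: 165 ≡ 14 (mod 151). Now have -(14/151).
Factor out 2: 14 = 2·7. Since 151 ≡ 7 (mod 8), (2/151) = +1. Now have -(7/151).
Both 7 ≡ 3 and 151 ≡ 3 (mod 4), so reciprocity gives (7/151) = -(151/7). Reduce: 151 ≡ 4 (mod 7). Now have (4/7).
Factor out 2: 4 = 2^2. Since 7 ≡ 7 (mod 8), (2/7) = +1, and (2/7)^2 = +1. Now have (1/7).
(1/7) = 1. Collecting the sign factors: 1.

1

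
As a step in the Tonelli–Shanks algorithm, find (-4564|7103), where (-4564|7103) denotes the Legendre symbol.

-1

Pull out -1: (-4564|7103) = (-1|7103)·(4564|7103). Since 7103 ≡ 3 (mod 4), (-1|7103) = -1. Now have -(4564|7103).
Factor out 2: 4564 = 2^2·1141. Since 7103 ≡ 7 (mod 8), (2|7103) = +1, and (2|7103)^2 = +1. Now have -(1141|7103).
1141 ≡ 1 (mod 4), so quadratic reciprocity gives (1141|7103) = (7103|1141). Reduce: 7103 ≡ 257 (mod 1141). Now have -(257|1141).
257 ≡ 1 (mod 4), so quadratic reciprocity gives (257|1141) = (1141|257). Reduce: 1141 ≡ 113 (mod 257). Now have -(113|257).
113 ≡ 1 (mod 4), so quadratic reciprocity gives (113|257) = (257|113). Reduce: 257 ≡ 31 (mod 113). Now have -(31|113).
113 ≡ 1 (mod 4), so quadratic reciprocity gives (31|113) = (113|31). Reduce: 113 ≡ 20 (mod 31). Now have -(20|31).
Factor out 2: 20 = 2^2·5. Since 31 ≡ 7 (mod 8), (2|31) = +1, and (2|31)^2 = +1. Now have -(5|31).
5 ≡ 1 (mod 4), so quadratic reciprocity gives (5|31) = (31|5). Reduce: 31 ≡ 1 (mod 5). Now have -(1|5).
(1|5) = 1. Collecting the sign factors: -1.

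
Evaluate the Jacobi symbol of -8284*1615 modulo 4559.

By multiplicativity, (-8284·1615|4559) = (-8284|4559)·(1615|4559).
First factor (-8284|4559):
Pull out -1: (-8284|4559) = (-1|4559)·(8284|4559). Since 4559 ≡ 3 (mod 4), (-1|4559) = -1. Now have -(8284|4559).
Reduce the numerator: 8284 ≡ 3725 (mod 4559), so (8284|4559) = (3725|4559).
3725 ≡ 1 (mod 4), so quadratic reciprocity gives (3725|4559) = (4559|3725). Reduce: 4559 ≡ 834 (mod 3725). Now have -(834|3725).
Factor out 2: 834 = 2·417. Since 3725 ≡ 5 (mod 8), (2|3725) = -1. Now have (417|3725).
417 ≡ 1 (mod 4), so quadratic reciprocity gives (417|3725) = (3725|417). Reduce: 3725 ≡ 389 (mod 417). Now have (389|417).
389 ≡ 1 (mod 4), so quadratic reciprocity gives (389|417) = (417|389). Reduce: 417 ≡ 28 (mod 389). Now have (28|389).
Factor out 2: 28 = 2^2·7. Since 389 ≡ 5 (mod 8), (2|389) = -1, and (2|389)^2 = +1. Now have (7|389).
389 ≡ 1 (mod 4), so quadratic reciprocity gives (7|389) = (389|7). Reduce: 389 ≡ 4 (mod 7). Now have (4|7).
Factor out 2: 4 = 2^2. Since 7 ≡ 7 (mod 8), (2|7) = +1, and (2|7)^2 = +1. Now have (1|7).
(1|7) = 1. Collecting the sign factors: 1.
Second factor (1615|4559):
Both 1615 ≡ 3 and 4559 ≡ 3 (mod 4), so reciprocity gives (1615|4559) = -(4559|1615). Reduce: 4559 ≡ 1329 (mod 1615). Now have -(1329|1615).
1329 ≡ 1 (mod 4), so quadratic reciprocity gives (1329|1615) = (1615|1329). Reduce: 1615 ≡ 286 (mod 1329). Now have -(286|1329).
Factor out 2: 286 = 2·143. Since 1329 ≡ 1 (mod 8), (2|1329) = +1. Now have -(143|1329).
1329 ≡ 1 (mod 4), so quadratic reciprocity gives (143|1329) = (1329|143). Reduce: 1329 ≡ 42 (mod 143). Now have -(42|143).
Factor out 2: 42 = 2·21. Since 143 ≡ 7 (mod 8), (2|143) = +1. Now have -(21|143).
21 ≡ 1 (mod 4), so quadratic reciprocity gives (21|143) = (143|21). Reduce: 143 ≡ 17 (mod 21). Now have -(17|21).
17 ≡ 1 (mod 4), so quadratic reciprocity gives (17|21) = (21|17). Reduce: 21 ≡ 4 (mod 17). Now have -(4|17).
Factor out 2: 4 = 2^2. Since 17 ≡ 1 (mod 8), (2|17) = +1, and (2|17)^2 = +1. Now have -(1|17).
(1|17) = 1. Collecting the sign factors: -1.
Product: (1)·(-1) = -1.

-1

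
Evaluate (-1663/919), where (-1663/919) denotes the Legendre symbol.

(-1663/919)
  = -(1663/919)    [919 ≡ 3 mod 4 ⇒ (-1/919) = -1]
  = -(744/919)    [1663 ≡ 744 mod 919]
  = -(93/919)    [919 ≡ 7 mod 8 ⇒ (2/919)^3 = +1]
  = -(919/93)    [QR: 93 ≡ 1 mod 4, sign kept]
  = -(82/93)    [919 ≡ 82 mod 93]
  = (41/93)    [93 ≡ 5 mod 8 ⇒ (2/93) = -1]
  = (93/41)    [QR: 41 ≡ 1 mod 4, sign kept]
  = (11/41)    [93 ≡ 11 mod 41]
  = (41/11)    [QR: 41 ≡ 1 mod 4, sign kept]
  = (8/11)    [41 ≡ 8 mod 11]
  = -(1/11)    [11 ≡ 3 mod 8 ⇒ (2/11)^3 = -1]
  = -1    [(1/11) = 1]

-1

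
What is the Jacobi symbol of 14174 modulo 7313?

1

Reduce the numerator: 14174 ≡ 6861 (mod 7313), so (14174|7313) = (6861|7313).
6861 ≡ 1 (mod 4), so quadratic reciprocity gives (6861|7313) = (7313|6861). Reduce: 7313 ≡ 452 (mod 6861). Now have (452|6861).
Factor out 2: 452 = 2^2·113. Since 6861 ≡ 5 (mod 8), (2|6861) = -1, and (2|6861)^2 = +1. Now have (113|6861).
113 ≡ 1 (mod 4), so quadratic reciprocity gives (113|6861) = (6861|113). Reduce: 6861 ≡ 81 (mod 113). Now have (81|113).
81 ≡ 1 (mod 4), so quadratic reciprocity gives (81|113) = (113|81). Reduce: 113 ≡ 32 (mod 81). Now have (32|81).
Factor out 2: 32 = 2^5. Since 81 ≡ 1 (mod 8), (2|81) = +1, and (2|81)^5 = +1. Now have (1|81).
(1|81) = 1. Collecting the sign factors: 1.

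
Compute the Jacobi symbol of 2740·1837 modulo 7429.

By multiplicativity, (2740·1837|7429) = (2740|7429)·(1837|7429).
First factor (2740|7429):
(2740|7429)
  = (685|7429)    [7429 ≡ 5 mod 8 ⇒ (2|7429)^2 = +1]
  = (7429|685)    [QR: 685 ≡ 1 mod 4, sign kept]
  = (579|685)    [7429 ≡ 579 mod 685]
  = (685|579)    [QR: 685 ≡ 1 mod 4, sign kept]
  = (106|579)    [685 ≡ 106 mod 579]
  = -(53|579)    [579 ≡ 3 mod 8 ⇒ (2|579) = -1]
  = -(579|53)    [QR: 53 ≡ 1 mod 4, sign kept]
  = -(49|53)    [579 ≡ 49 mod 53]
  = -(53|49)    [QR: 49 ≡ 1 mod 4, sign kept]
  = -(4|49)    [53 ≡ 4 mod 49]
  = -(1|49)    [49 ≡ 1 mod 8 ⇒ (2|49)^2 = +1]
  = -1    [(1|49) = 1]
Second factor (1837|7429):
(1837|7429)
  = (7429|1837)    [QR: 1837 ≡ 1 mod 4, sign kept]
  = (81|1837)    [7429 ≡ 81 mod 1837]
  = (1837|81)    [QR: 81 ≡ 1 mod 4, sign kept]
  = (55|81)    [1837 ≡ 55 mod 81]
  = (81|55)    [QR: 81 ≡ 1 mod 4, sign kept]
  = (26|55)    [81 ≡ 26 mod 55]
  = (13|55)    [55 ≡ 7 mod 8 ⇒ (2|55) = +1]
  = (55|13)    [QR: 13 ≡ 1 mod 4, sign kept]
  = (3|13)    [55 ≡ 3 mod 13]
  = (13|3)    [QR: 13 ≡ 1 mod 4, sign kept]
  = (1|3)    [13 ≡ 1 mod 3]
  = 1    [(1|3) = 1]
Product: (-1)·(1) = -1.

-1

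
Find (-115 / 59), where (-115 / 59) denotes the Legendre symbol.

(-115 / 59)
  = (3 / 59)    [-115 ≡ 3 mod 59]
  = -(59 / 3)    [QR: both ≡ 3 mod 4, sign flips]
  = -(2 / 3)    [59 ≡ 2 mod 3]
  = (1 / 3)    [3 ≡ 3 mod 8 ⇒ (2 / 3) = -1]
  = 1    [(1 / 3) = 1]

1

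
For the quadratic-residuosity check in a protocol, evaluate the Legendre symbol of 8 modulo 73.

1

(8/73)
  = (1/73)    [73 ≡ 1 mod 8 ⇒ (2/73)^3 = +1]
  = 1    [(1/73) = 1]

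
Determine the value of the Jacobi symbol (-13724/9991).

-1

(-13724/9991)
  = (6258/9991)    [-13724 ≡ 6258 mod 9991]
  = (3129/9991)    [9991 ≡ 7 mod 8 ⇒ (2/9991) = +1]
  = (9991/3129)    [QR: 3129 ≡ 1 mod 4, sign kept]
  = (604/3129)    [9991 ≡ 604 mod 3129]
  = (151/3129)    [3129 ≡ 1 mod 8 ⇒ (2/3129)^2 = +1]
  = (3129/151)    [QR: 3129 ≡ 1 mod 4, sign kept]
  = (109/151)    [3129 ≡ 109 mod 151]
  = (151/109)    [QR: 109 ≡ 1 mod 4, sign kept]
  = (42/109)    [151 ≡ 42 mod 109]
  = -(21/109)    [109 ≡ 5 mod 8 ⇒ (2/109) = -1]
  = -(109/21)    [QR: 21 ≡ 1 mod 4, sign kept]
  = -(4/21)    [109 ≡ 4 mod 21]
  = -(1/21)    [21 ≡ 5 mod 8 ⇒ (2/21)^2 = +1]
  = -1    [(1/21) = 1]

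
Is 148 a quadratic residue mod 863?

yes

Factor out 2: 148 = 2^2·37. Since 863 ≡ 7 (mod 8), (2/863) = +1, and (2/863)^2 = +1. Now have (37/863).
37 ≡ 1 (mod 4), so quadratic reciprocity gives (37/863) = (863/37). Reduce: 863 ≡ 12 (mod 37). Now have (12/37).
Factor out 2: 12 = 2^2·3. Since 37 ≡ 5 (mod 8), (2/37) = -1, and (2/37)^2 = +1. Now have (3/37).
37 ≡ 1 (mod 4), so quadratic reciprocity gives (3/37) = (37/3). Reduce: 37 ≡ 1 (mod 3). Now have (1/3).
(1/3) = 1. Collecting the sign factors: 1.
(148/863) = 1, and 863 is prime, so 148 is a quadratic residue mod 863.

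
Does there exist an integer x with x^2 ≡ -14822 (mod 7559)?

Reduce the numerator: -14822 ≡ 296 (mod 7559), so (-14822|7559) = (296|7559).
Factor out 2: 296 = 2^3·37. Since 7559 ≡ 7 (mod 8), (2|7559) = +1, and (2|7559)^3 = +1. Now have (37|7559).
37 ≡ 1 (mod 4), so quadratic reciprocity gives (37|7559) = (7559|37). Reduce: 7559 ≡ 11 (mod 37). Now have (11|37).
37 ≡ 1 (mod 4), so quadratic reciprocity gives (11|37) = (37|11). Reduce: 37 ≡ 4 (mod 11). Now have (4|11).
Factor out 2: 4 = 2^2. Since 11 ≡ 3 (mod 8), (2|11) = -1, and (2|11)^2 = +1. Now have (1|11).
(1|11) = 1. Collecting the sign factors: 1.
The Legendre symbol is 1, so x^2 ≡ -14822 (mod 7559) has solution.

yes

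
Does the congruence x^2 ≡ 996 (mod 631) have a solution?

no

(996/631)
  = (365/631)    [996 ≡ 365 mod 631]
  = (631/365)    [QR: 365 ≡ 1 mod 4, sign kept]
  = (266/365)    [631 ≡ 266 mod 365]
  = -(133/365)    [365 ≡ 5 mod 8 ⇒ (2/365) = -1]
  = -(365/133)    [QR: 133 ≡ 1 mod 4, sign kept]
  = -(99/133)    [365 ≡ 99 mod 133]
  = -(133/99)    [QR: 133 ≡ 1 mod 4, sign kept]
  = -(34/99)    [133 ≡ 34 mod 99]
  = (17/99)    [99 ≡ 3 mod 8 ⇒ (2/99) = -1]
  = (99/17)    [QR: 17 ≡ 1 mod 4, sign kept]
  = (14/17)    [99 ≡ 14 mod 17]
  = (7/17)    [17 ≡ 1 mod 8 ⇒ (2/17) = +1]
  = (17/7)    [QR: 17 ≡ 1 mod 4, sign kept]
  = (3/7)    [17 ≡ 3 mod 7]
  = -(7/3)    [QR: both ≡ 3 mod 4, sign flips]
  = -(1/3)    [7 ≡ 1 mod 3]
  = -1    [(1/3) = 1]
The Legendre symbol is -1, so x^2 ≡ 996 (mod 631) has no solution.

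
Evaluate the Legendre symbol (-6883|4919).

Reduce the numerator: -6883 ≡ 2955 (mod 4919), so (-6883|4919) = (2955|4919).
Both 2955 ≡ 3 and 4919 ≡ 3 (mod 4), so reciprocity gives (2955|4919) = -(4919|2955). Reduce: 4919 ≡ 1964 (mod 2955). Now have -(1964|2955).
Factor out 2: 1964 = 2^2·491. Since 2955 ≡ 3 (mod 8), (2|2955) = -1, and (2|2955)^2 = +1. Now have -(491|2955).
Both 491 ≡ 3 and 2955 ≡ 3 (mod 4), so reciprocity gives (491|2955) = -(2955|491). Reduce: 2955 ≡ 9 (mod 491). Now have (9|491).
9 ≡ 1 (mod 4), so quadratic reciprocity gives (9|491) = (491|9). Reduce: 491 ≡ 5 (mod 9). Now have (5|9).
5 ≡ 1 (mod 4), so quadratic reciprocity gives (5|9) = (9|5). Reduce: 9 ≡ 4 (mod 5). Now have (4|5).
Factor out 2: 4 = 2^2. Since 5 ≡ 5 (mod 8), (2|5) = -1, and (2|5)^2 = +1. Now have (1|5).
(1|5) = 1. Collecting the sign factors: 1.

1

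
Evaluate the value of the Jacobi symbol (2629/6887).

-1

2629 ≡ 1 (mod 4), so quadratic reciprocity gives (2629/6887) = (6887/2629). Reduce: 6887 ≡ 1629 (mod 2629). Now have (1629/2629).
1629 ≡ 1 (mod 4), so quadratic reciprocity gives (1629/2629) = (2629/1629). Reduce: 2629 ≡ 1000 (mod 1629). Now have (1000/1629).
Factor out 2: 1000 = 2^3·125. Since 1629 ≡ 5 (mod 8), (2/1629) = -1, and (2/1629)^3 = -1. Now have -(125/1629).
125 ≡ 1 (mod 4), so quadratic reciprocity gives (125/1629) = (1629/125). Reduce: 1629 ≡ 4 (mod 125). Now have -(4/125).
Factor out 2: 4 = 2^2. Since 125 ≡ 5 (mod 8), (2/125) = -1, and (2/125)^2 = +1. Now have -(1/125).
(1/125) = 1. Collecting the sign factors: -1.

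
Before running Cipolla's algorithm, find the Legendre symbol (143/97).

(143/97)
  = (46/97)    [143 ≡ 46 mod 97]
  = (23/97)    [97 ≡ 1 mod 8 ⇒ (2/97) = +1]
  = (97/23)    [QR: 97 ≡ 1 mod 4, sign kept]
  = (5/23)    [97 ≡ 5 mod 23]
  = (23/5)    [QR: 5 ≡ 1 mod 4, sign kept]
  = (3/5)    [23 ≡ 3 mod 5]
  = (5/3)    [QR: 5 ≡ 1 mod 4, sign kept]
  = (2/3)    [5 ≡ 2 mod 3]
  = -(1/3)    [3 ≡ 3 mod 8 ⇒ (2/3) = -1]
  = -1    [(1/3) = 1]

-1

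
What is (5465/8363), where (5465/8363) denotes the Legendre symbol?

(5465/8363)
  = (8363/5465)    [QR: 5465 ≡ 1 mod 4, sign kept]
  = (2898/5465)    [8363 ≡ 2898 mod 5465]
  = (1449/5465)    [5465 ≡ 1 mod 8 ⇒ (2/5465) = +1]
  = (5465/1449)    [QR: 1449 ≡ 1 mod 4, sign kept]
  = (1118/1449)    [5465 ≡ 1118 mod 1449]
  = (559/1449)    [1449 ≡ 1 mod 8 ⇒ (2/1449) = +1]
  = (1449/559)    [QR: 1449 ≡ 1 mod 4, sign kept]
  = (331/559)    [1449 ≡ 331 mod 559]
  = -(559/331)    [QR: both ≡ 3 mod 4, sign flips]
  = -(228/331)    [559 ≡ 228 mod 331]
  = -(57/331)    [331 ≡ 3 mod 8 ⇒ (2/331)^2 = +1]
  = -(331/57)    [QR: 57 ≡ 1 mod 4, sign kept]
  = -(46/57)    [331 ≡ 46 mod 57]
  = -(23/57)    [57 ≡ 1 mod 8 ⇒ (2/57) = +1]
  = -(57/23)    [QR: 57 ≡ 1 mod 4, sign kept]
  = -(11/23)    [57 ≡ 11 mod 23]
  = (23/11)    [QR: both ≡ 3 mod 4, sign flips]
  = (1/11)    [23 ≡ 1 mod 11]
  = 1    [(1/11) = 1]

1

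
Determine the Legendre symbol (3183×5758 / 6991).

By multiplicativity, (3183·5758 / 6991) = (3183 / 6991)·(5758 / 6991).
First factor (3183 / 6991):
(3183 / 6991)
  = -(6991 / 3183)    [QR: both ≡ 3 mod 4, sign flips]
  = -(625 / 3183)    [6991 ≡ 625 mod 3183]
  = -(3183 / 625)    [QR: 625 ≡ 1 mod 4, sign kept]
  = -(58 / 625)    [3183 ≡ 58 mod 625]
  = -(29 / 625)    [625 ≡ 1 mod 8 ⇒ (2 / 625) = +1]
  = -(625 / 29)    [QR: 29 ≡ 1 mod 4, sign kept]
  = -(16 / 29)    [625 ≡ 16 mod 29]
  = -(1 / 29)    [29 ≡ 5 mod 8 ⇒ (2 / 29)^4 = +1]
  = -1    [(1 / 29) = 1]
Second factor (5758 / 6991):
(5758 / 6991)
  = (2879 / 6991)    [6991 ≡ 7 mod 8 ⇒ (2 / 6991) = +1]
  = -(6991 / 2879)    [QR: both ≡ 3 mod 4, sign flips]
  = -(1233 / 2879)    [6991 ≡ 1233 mod 2879]
  = -(2879 / 1233)    [QR: 1233 ≡ 1 mod 4, sign kept]
  = -(413 / 1233)    [2879 ≡ 413 mod 1233]
  = -(1233 / 413)    [QR: 413 ≡ 1 mod 4, sign kept]
  = -(407 / 413)    [1233 ≡ 407 mod 413]
  = -(413 / 407)    [QR: 413 ≡ 1 mod 4, sign kept]
  = -(6 / 407)    [413 ≡ 6 mod 407]
  = -(3 / 407)    [407 ≡ 7 mod 8 ⇒ (2 / 407) = +1]
  = (407 / 3)    [QR: both ≡ 3 mod 4, sign flips]
  = (2 / 3)    [407 ≡ 2 mod 3]
  = -(1 / 3)    [3 ≡ 3 mod 8 ⇒ (2 / 3) = -1]
  = -1    [(1 / 3) = 1]
Product: (-1)·(-1) = 1.

1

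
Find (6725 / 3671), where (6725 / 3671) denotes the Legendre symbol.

-1

(6725 / 3671)
  = (3054 / 3671)    [6725 ≡ 3054 mod 3671]
  = (1527 / 3671)    [3671 ≡ 7 mod 8 ⇒ (2 / 3671) = +1]
  = -(3671 / 1527)    [QR: both ≡ 3 mod 4, sign flips]
  = -(617 / 1527)    [3671 ≡ 617 mod 1527]
  = -(1527 / 617)    [QR: 617 ≡ 1 mod 4, sign kept]
  = -(293 / 617)    [1527 ≡ 293 mod 617]
  = -(617 / 293)    [QR: 293 ≡ 1 mod 4, sign kept]
  = -(31 / 293)    [617 ≡ 31 mod 293]
  = -(293 / 31)    [QR: 293 ≡ 1 mod 4, sign kept]
  = -(14 / 31)    [293 ≡ 14 mod 31]
  = -(7 / 31)    [31 ≡ 7 mod 8 ⇒ (2 / 31) = +1]
  = (31 / 7)    [QR: both ≡ 3 mod 4, sign flips]
  = (3 / 7)    [31 ≡ 3 mod 7]
  = -(7 / 3)    [QR: both ≡ 3 mod 4, sign flips]
  = -(1 / 3)    [7 ≡ 1 mod 3]
  = -1    [(1 / 3) = 1]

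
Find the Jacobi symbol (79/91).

(79/91)
  = -(91/79)    [QR: both ≡ 3 mod 4, sign flips]
  = -(12/79)    [91 ≡ 12 mod 79]
  = -(3/79)    [79 ≡ 7 mod 8 ⇒ (2/79)^2 = +1]
  = (79/3)    [QR: both ≡ 3 mod 4, sign flips]
  = (1/3)    [79 ≡ 1 mod 3]
  = 1    [(1/3) = 1]

1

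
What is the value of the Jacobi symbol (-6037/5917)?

Pull out -1: (-6037/5917) = (-1/5917)·(6037/5917). Since 5917 ≡ 1 (mod 4), (-1/5917) = +1. Now have (6037/5917).
Reduce the numerator: 6037 ≡ 120 (mod 5917), so (6037/5917) = (120/5917).
Factor out 2: 120 = 2^3·15. Since 5917 ≡ 5 (mod 8), (2/5917) = -1, and (2/5917)^3 = -1. Now have -(15/5917).
5917 ≡ 1 (mod 4), so quadratic reciprocity gives (15/5917) = (5917/15). Reduce: 5917 ≡ 7 (mod 15). Now have -(7/15).
Both 7 ≡ 3 and 15 ≡ 3 (mod 4), so reciprocity gives (7/15) = -(15/7). Reduce: 15 ≡ 1 (mod 7). Now have (1/7).
(1/7) = 1. Collecting the sign factors: 1.

1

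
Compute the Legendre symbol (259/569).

-1

569 ≡ 1 (mod 4), so quadratic reciprocity gives (259/569) = (569/259). Reduce: 569 ≡ 51 (mod 259). Now have (51/259).
Both 51 ≡ 3 and 259 ≡ 3 (mod 4), so reciprocity gives (51/259) = -(259/51). Reduce: 259 ≡ 4 (mod 51). Now have -(4/51).
Factor out 2: 4 = 2^2. Since 51 ≡ 3 (mod 8), (2/51) = -1, and (2/51)^2 = +1. Now have -(1/51).
(1/51) = 1. Collecting the sign factors: -1.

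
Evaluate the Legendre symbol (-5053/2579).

1

(-5053/2579)
  = -(5053/2579)    [2579 ≡ 3 mod 4 ⇒ (-1/2579) = -1]
  = -(2474/2579)    [5053 ≡ 2474 mod 2579]
  = (1237/2579)    [2579 ≡ 3 mod 8 ⇒ (2/2579) = -1]
  = (2579/1237)    [QR: 1237 ≡ 1 mod 4, sign kept]
  = (105/1237)    [2579 ≡ 105 mod 1237]
  = (1237/105)    [QR: 105 ≡ 1 mod 4, sign kept]
  = (82/105)    [1237 ≡ 82 mod 105]
  = (41/105)    [105 ≡ 1 mod 8 ⇒ (2/105) = +1]
  = (105/41)    [QR: 41 ≡ 1 mod 4, sign kept]
  = (23/41)    [105 ≡ 23 mod 41]
  = (41/23)    [QR: 41 ≡ 1 mod 4, sign kept]
  = (18/23)    [41 ≡ 18 mod 23]
  = (9/23)    [23 ≡ 7 mod 8 ⇒ (2/23) = +1]
  = (23/9)    [QR: 9 ≡ 1 mod 4, sign kept]
  = (5/9)    [23 ≡ 5 mod 9]
  = (9/5)    [QR: 5 ≡ 1 mod 4, sign kept]
  = (4/5)    [9 ≡ 4 mod 5]
  = (1/5)    [5 ≡ 5 mod 8 ⇒ (2/5)^2 = +1]
  = 1    [(1/5) = 1]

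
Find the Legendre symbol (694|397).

(694|397)
  = (297|397)    [694 ≡ 297 mod 397]
  = (397|297)    [QR: 297 ≡ 1 mod 4, sign kept]
  = (100|297)    [397 ≡ 100 mod 297]
  = (25|297)    [297 ≡ 1 mod 8 ⇒ (2|297)^2 = +1]
  = (297|25)    [QR: 25 ≡ 1 mod 4, sign kept]
  = (22|25)    [297 ≡ 22 mod 25]
  = (11|25)    [25 ≡ 1 mod 8 ⇒ (2|25) = +1]
  = (25|11)    [QR: 25 ≡ 1 mod 4, sign kept]
  = (3|11)    [25 ≡ 3 mod 11]
  = -(11|3)    [QR: both ≡ 3 mod 4, sign flips]
  = -(2|3)    [11 ≡ 2 mod 3]
  = (1|3)    [3 ≡ 3 mod 8 ⇒ (2|3) = -1]
  = 1    [(1|3) = 1]

1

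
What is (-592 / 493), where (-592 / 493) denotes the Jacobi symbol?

1

(-592 / 493)
  = (394 / 493)    [-592 ≡ 394 mod 493]
  = -(197 / 493)    [493 ≡ 5 mod 8 ⇒ (2 / 493) = -1]
  = -(493 / 197)    [QR: 197 ≡ 1 mod 4, sign kept]
  = -(99 / 197)    [493 ≡ 99 mod 197]
  = -(197 / 99)    [QR: 197 ≡ 1 mod 4, sign kept]
  = -(98 / 99)    [197 ≡ 98 mod 99]
  = (49 / 99)    [99 ≡ 3 mod 8 ⇒ (2 / 99) = -1]
  = (99 / 49)    [QR: 49 ≡ 1 mod 4, sign kept]
  = (1 / 49)    [99 ≡ 1 mod 49]
  = 1    [(1 / 49) = 1]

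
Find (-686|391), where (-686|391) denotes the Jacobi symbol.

-1

(-686|391)
  = (96|391)    [-686 ≡ 96 mod 391]
  = (3|391)    [391 ≡ 7 mod 8 ⇒ (2|391)^5 = +1]
  = -(391|3)    [QR: both ≡ 3 mod 4, sign flips]
  = -(1|3)    [391 ≡ 1 mod 3]
  = -1    [(1|3) = 1]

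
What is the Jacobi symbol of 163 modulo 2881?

2881 ≡ 1 (mod 4), so quadratic reciprocity gives (163|2881) = (2881|163). Reduce: 2881 ≡ 110 (mod 163). Now have (110|163).
Factor out 2: 110 = 2·55. Since 163 ≡ 3 (mod 8), (2|163) = -1. Now have -(55|163).
Both 55 ≡ 3 and 163 ≡ 3 (mod 4), so reciprocity gives (55|163) = -(163|55). Reduce: 163 ≡ 53 (mod 55). Now have (53|55).
53 ≡ 1 (mod 4), so quadratic reciprocity gives (53|55) = (55|53). Reduce: 55 ≡ 2 (mod 53). Now have (2|53).
Factor out 2: 2 = 2. Since 53 ≡ 5 (mod 8), (2|53) = -1. Now have -(1|53).
(1|53) = 1. Collecting the sign factors: -1.

-1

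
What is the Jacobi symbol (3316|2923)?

1

Reduce the numerator: 3316 ≡ 393 (mod 2923), so (3316|2923) = (393|2923).
393 ≡ 1 (mod 4), so quadratic reciprocity gives (393|2923) = (2923|393). Reduce: 2923 ≡ 172 (mod 393). Now have (172|393).
Factor out 2: 172 = 2^2·43. Since 393 ≡ 1 (mod 8), (2|393) = +1, and (2|393)^2 = +1. Now have (43|393).
393 ≡ 1 (mod 4), so quadratic reciprocity gives (43|393) = (393|43). Reduce: 393 ≡ 6 (mod 43). Now have (6|43).
Factor out 2: 6 = 2·3. Since 43 ≡ 3 (mod 8), (2|43) = -1. Now have -(3|43).
Both 3 ≡ 3 and 43 ≡ 3 (mod 4), so reciprocity gives (3|43) = -(43|3). Reduce: 43 ≡ 1 (mod 3). Now have (1|3).
(1|3) = 1. Collecting the sign factors: 1.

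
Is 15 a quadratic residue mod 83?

(15/83)
  = -(83/15)    [QR: both ≡ 3 mod 4, sign flips]
  = -(8/15)    [83 ≡ 8 mod 15]
  = -(1/15)    [15 ≡ 7 mod 8 ⇒ (2/15)^3 = +1]
  = -1    [(1/15) = 1]
The Legendre symbol is -1, so x^2 ≡ 15 (mod 83) has no solution.

no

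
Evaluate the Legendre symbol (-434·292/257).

By multiplicativity, (-434·292/257) = (-434/257)·(292/257).
First factor (-434/257):
(-434/257)
  = (434/257)    [257 ≡ 1 mod 4 ⇒ (-1/257) = +1]
  = (177/257)    [434 ≡ 177 mod 257]
  = (257/177)    [QR: 177 ≡ 1 mod 4, sign kept]
  = (80/177)    [257 ≡ 80 mod 177]
  = (5/177)    [177 ≡ 1 mod 8 ⇒ (2/177)^4 = +1]
  = (177/5)    [QR: 5 ≡ 1 mod 4, sign kept]
  = (2/5)    [177 ≡ 2 mod 5]
  = -(1/5)    [5 ≡ 5 mod 8 ⇒ (2/5) = -1]
  = -1    [(1/5) = 1]
Second factor (292/257):
(292/257)
  = (35/257)    [292 ≡ 35 mod 257]
  = (257/35)    [QR: 257 ≡ 1 mod 4, sign kept]
  = (12/35)    [257 ≡ 12 mod 35]
  = (3/35)    [35 ≡ 3 mod 8 ⇒ (2/35)^2 = +1]
  = -(35/3)    [QR: both ≡ 3 mod 4, sign flips]
  = -(2/3)    [35 ≡ 2 mod 3]
  = (1/3)    [3 ≡ 3 mod 8 ⇒ (2/3) = -1]
  = 1    [(1/3) = 1]
Product: (-1)·(1) = -1.

-1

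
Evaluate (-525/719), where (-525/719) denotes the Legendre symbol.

-1

Pull out -1: (-525/719) = (-1/719)·(525/719). Since 719 ≡ 3 (mod 4), (-1/719) = -1. Now have -(525/719).
525 ≡ 1 (mod 4), so quadratic reciprocity gives (525/719) = (719/525). Reduce: 719 ≡ 194 (mod 525). Now have -(194/525).
Factor out 2: 194 = 2·97. Since 525 ≡ 5 (mod 8), (2/525) = -1. Now have (97/525).
97 ≡ 1 (mod 4), so quadratic reciprocity gives (97/525) = (525/97). Reduce: 525 ≡ 40 (mod 97). Now have (40/97).
Factor out 2: 40 = 2^3·5. Since 97 ≡ 1 (mod 8), (2/97) = +1, and (2/97)^3 = +1. Now have (5/97).
5 ≡ 1 (mod 4), so quadratic reciprocity gives (5/97) = (97/5). Reduce: 97 ≡ 2 (mod 5). Now have (2/5).
Factor out 2: 2 = 2. Since 5 ≡ 5 (mod 8), (2/5) = -1. Now have -(1/5).
(1/5) = 1. Collecting the sign factors: -1.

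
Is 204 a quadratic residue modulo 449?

yes

(204/449)
  = (51/449)    [449 ≡ 1 mod 8 ⇒ (2/449)^2 = +1]
  = (449/51)    [QR: 449 ≡ 1 mod 4, sign kept]
  = (41/51)    [449 ≡ 41 mod 51]
  = (51/41)    [QR: 41 ≡ 1 mod 4, sign kept]
  = (10/41)    [51 ≡ 10 mod 41]
  = (5/41)    [41 ≡ 1 mod 8 ⇒ (2/41) = +1]
  = (41/5)    [QR: 5 ≡ 1 mod 4, sign kept]
  = (1/5)    [41 ≡ 1 mod 5]
  = 1    [(1/5) = 1]
The Legendre symbol is 1, so x^2 ≡ 204 (mod 449) has solution.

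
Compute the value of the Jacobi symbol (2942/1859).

1

(2942/1859)
  = (1083/1859)    [2942 ≡ 1083 mod 1859]
  = -(1859/1083)    [QR: both ≡ 3 mod 4, sign flips]
  = -(776/1083)    [1859 ≡ 776 mod 1083]
  = (97/1083)    [1083 ≡ 3 mod 8 ⇒ (2/1083)^3 = -1]
  = (1083/97)    [QR: 97 ≡ 1 mod 4, sign kept]
  = (16/97)    [1083 ≡ 16 mod 97]
  = (1/97)    [97 ≡ 1 mod 8 ⇒ (2/97)^4 = +1]
  = 1    [(1/97) = 1]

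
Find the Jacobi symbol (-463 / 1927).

-1

Reduce the numerator: -463 ≡ 1464 (mod 1927), so (-463 / 1927) = (1464 / 1927).
Factor out 2: 1464 = 2^3·183. Since 1927 ≡ 7 (mod 8), (2 / 1927) = +1, and (2 / 1927)^3 = +1. Now have (183 / 1927).
Both 183 ≡ 3 and 1927 ≡ 3 (mod 4), so reciprocity gives (183 / 1927) = -(1927 / 183). Reduce: 1927 ≡ 97 (mod 183). Now have -(97 / 183).
97 ≡ 1 (mod 4), so quadratic reciprocity gives (97 / 183) = (183 / 97). Reduce: 183 ≡ 86 (mod 97). Now have -(86 / 97).
Factor out 2: 86 = 2·43. Since 97 ≡ 1 (mod 8), (2 / 97) = +1. Now have -(43 / 97).
97 ≡ 1 (mod 4), so quadratic reciprocity gives (43 / 97) = (97 / 43). Reduce: 97 ≡ 11 (mod 43). Now have -(11 / 43).
Both 11 ≡ 3 and 43 ≡ 3 (mod 4), so reciprocity gives (11 / 43) = -(43 / 11). Reduce: 43 ≡ 10 (mod 11). Now have (10 / 11).
Factor out 2: 10 = 2·5. Since 11 ≡ 3 (mod 8), (2 / 11) = -1. Now have -(5 / 11).
5 ≡ 1 (mod 4), so quadratic reciprocity gives (5 / 11) = (11 / 5). Reduce: 11 ≡ 1 (mod 5). Now have -(1 / 5).
(1 / 5) = 1. Collecting the sign factors: -1.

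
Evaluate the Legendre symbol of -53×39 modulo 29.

-1

By multiplicativity, (-53·39/29) = (-53/29)·(39/29).
First factor (-53/29):
(-53/29)
  = (5/29)    [-53 ≡ 5 mod 29]
  = (29/5)    [QR: 5 ≡ 1 mod 4, sign kept]
  = (4/5)    [29 ≡ 4 mod 5]
  = (1/5)    [5 ≡ 5 mod 8 ⇒ (2/5)^2 = +1]
  = 1    [(1/5) = 1]
Second factor (39/29):
(39/29)
  = (10/29)    [39 ≡ 10 mod 29]
  = -(5/29)    [29 ≡ 5 mod 8 ⇒ (2/29) = -1]
  = -(29/5)    [QR: 5 ≡ 1 mod 4, sign kept]
  = -(4/5)    [29 ≡ 4 mod 5]
  = -(1/5)    [5 ≡ 5 mod 8 ⇒ (2/5)^2 = +1]
  = -1    [(1/5) = 1]
Product: (1)·(-1) = -1.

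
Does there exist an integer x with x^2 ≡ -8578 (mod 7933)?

no

Reduce the numerator: -8578 ≡ 7288 (mod 7933), so (-8578|7933) = (7288|7933).
Factor out 2: 7288 = 2^3·911. Since 7933 ≡ 5 (mod 8), (2|7933) = -1, and (2|7933)^3 = -1. Now have -(911|7933).
7933 ≡ 1 (mod 4), so quadratic reciprocity gives (911|7933) = (7933|911). Reduce: 7933 ≡ 645 (mod 911). Now have -(645|911).
645 ≡ 1 (mod 4), so quadratic reciprocity gives (645|911) = (911|645). Reduce: 911 ≡ 266 (mod 645). Now have -(266|645).
Factor out 2: 266 = 2·133. Since 645 ≡ 5 (mod 8), (2|645) = -1. Now have (133|645).
133 ≡ 1 (mod 4), so quadratic reciprocity gives (133|645) = (645|133). Reduce: 645 ≡ 113 (mod 133). Now have (113|133).
113 ≡ 1 (mod 4), so quadratic reciprocity gives (113|133) = (133|113). Reduce: 133 ≡ 20 (mod 113). Now have (20|113).
Factor out 2: 20 = 2^2·5. Since 113 ≡ 1 (mod 8), (2|113) = +1, and (2|113)^2 = +1. Now have (5|113).
5 ≡ 1 (mod 4), so quadratic reciprocity gives (5|113) = (113|5). Reduce: 113 ≡ 3 (mod 5). Now have (3|5).
5 ≡ 1 (mod 4), so quadratic reciprocity gives (3|5) = (5|3). Reduce: 5 ≡ 2 (mod 3). Now have (2|3).
Factor out 2: 2 = 2. Since 3 ≡ 3 (mod 8), (2|3) = -1. Now have -(1|3).
(1|3) = 1. Collecting the sign factors: -1.
The Legendre symbol is -1, so x^2 ≡ -8578 (mod 7933) has no solution.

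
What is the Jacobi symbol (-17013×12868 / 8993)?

By multiplicativity, (-17013·12868 / 8993) = (-17013 / 8993)·(12868 / 8993).
First factor (-17013 / 8993):
(-17013 / 8993)
  = (973 / 8993)    [-17013 ≡ 973 mod 8993]
  = (8993 / 973)    [QR: 973 ≡ 1 mod 4, sign kept]
  = (236 / 973)    [8993 ≡ 236 mod 973]
  = (59 / 973)    [973 ≡ 5 mod 8 ⇒ (2 / 973)^2 = +1]
  = (973 / 59)    [QR: 973 ≡ 1 mod 4, sign kept]
  = (29 / 59)    [973 ≡ 29 mod 59]
  = (59 / 29)    [QR: 29 ≡ 1 mod 4, sign kept]
  = (1 / 29)    [59 ≡ 1 mod 29]
  = 1    [(1 / 29) = 1]
Second factor (12868 / 8993):
(12868 / 8993)
  = (3875 / 8993)    [12868 ≡ 3875 mod 8993]
  = (8993 / 3875)    [QR: 8993 ≡ 1 mod 4, sign kept]
  = (1243 / 3875)    [8993 ≡ 1243 mod 3875]
  = -(3875 / 1243)    [QR: both ≡ 3 mod 4, sign flips]
  = -(146 / 1243)    [3875 ≡ 146 mod 1243]
  = (73 / 1243)    [1243 ≡ 3 mod 8 ⇒ (2 / 1243) = -1]
  = (1243 / 73)    [QR: 73 ≡ 1 mod 4, sign kept]
  = (2 / 73)    [1243 ≡ 2 mod 73]
  = (1 / 73)    [73 ≡ 1 mod 8 ⇒ (2 / 73) = +1]
  = 1    [(1 / 73) = 1]
Product: (1)·(1) = 1.

1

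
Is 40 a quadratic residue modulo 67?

yes

(40/67)
  = -(5/67)    [67 ≡ 3 mod 8 ⇒ (2/67)^3 = -1]
  = -(67/5)    [QR: 5 ≡ 1 mod 4, sign kept]
  = -(2/5)    [67 ≡ 2 mod 5]
  = (1/5)    [5 ≡ 5 mod 8 ⇒ (2/5) = -1]
  = 1    [(1/5) = 1]
The Legendre symbol is 1, so x^2 ≡ 40 (mod 67) has solution.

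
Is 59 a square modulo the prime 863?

yes

(59|863)
  = -(863|59)    [QR: both ≡ 3 mod 4, sign flips]
  = -(37|59)    [863 ≡ 37 mod 59]
  = -(59|37)    [QR: 37 ≡ 1 mod 4, sign kept]
  = -(22|37)    [59 ≡ 22 mod 37]
  = (11|37)    [37 ≡ 5 mod 8 ⇒ (2|37) = -1]
  = (37|11)    [QR: 37 ≡ 1 mod 4, sign kept]
  = (4|11)    [37 ≡ 4 mod 11]
  = (1|11)    [11 ≡ 3 mod 8 ⇒ (2|11)^2 = +1]
  = 1    [(1|11) = 1]
(59|863) = 1, and 863 is prime, so 59 is a quadratic residue mod 863.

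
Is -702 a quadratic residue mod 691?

Pull out -1: (-702/691) = (-1/691)·(702/691). Since 691 ≡ 3 (mod 4), (-1/691) = -1. Now have -(702/691).
Reduce the numerator: 702 ≡ 11 (mod 691), so (702/691) = (11/691).
Both 11 ≡ 3 and 691 ≡ 3 (mod 4), so reciprocity gives (11/691) = -(691/11). Reduce: 691 ≡ 9 (mod 11). Now have (9/11).
9 ≡ 1 (mod 4), so quadratic reciprocity gives (9/11) = (11/9). Reduce: 11 ≡ 2 (mod 9). Now have (2/9).
Factor out 2: 2 = 2. Since 9 ≡ 1 (mod 8), (2/9) = +1. Now have (1/9).
(1/9) = 1. Collecting the sign factors: 1.
(-702/691) = 1, and 691 is prime, so -702 is a quadratic residue mod 691.

yes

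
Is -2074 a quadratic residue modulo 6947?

yes

(-2074|6947)
  = -(2074|6947)    [6947 ≡ 3 mod 4 ⇒ (-1|6947) = -1]
  = (1037|6947)    [6947 ≡ 3 mod 8 ⇒ (2|6947) = -1]
  = (6947|1037)    [QR: 1037 ≡ 1 mod 4, sign kept]
  = (725|1037)    [6947 ≡ 725 mod 1037]
  = (1037|725)    [QR: 725 ≡ 1 mod 4, sign kept]
  = (312|725)    [1037 ≡ 312 mod 725]
  = -(39|725)    [725 ≡ 5 mod 8 ⇒ (2|725)^3 = -1]
  = -(725|39)    [QR: 725 ≡ 1 mod 4, sign kept]
  = -(23|39)    [725 ≡ 23 mod 39]
  = (39|23)    [QR: both ≡ 3 mod 4, sign flips]
  = (16|23)    [39 ≡ 16 mod 23]
  = (1|23)    [23 ≡ 7 mod 8 ⇒ (2|23)^4 = +1]
  = 1    [(1|23) = 1]
The Legendre symbol is 1, so x^2 ≡ -2074 (mod 6947) has solution.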